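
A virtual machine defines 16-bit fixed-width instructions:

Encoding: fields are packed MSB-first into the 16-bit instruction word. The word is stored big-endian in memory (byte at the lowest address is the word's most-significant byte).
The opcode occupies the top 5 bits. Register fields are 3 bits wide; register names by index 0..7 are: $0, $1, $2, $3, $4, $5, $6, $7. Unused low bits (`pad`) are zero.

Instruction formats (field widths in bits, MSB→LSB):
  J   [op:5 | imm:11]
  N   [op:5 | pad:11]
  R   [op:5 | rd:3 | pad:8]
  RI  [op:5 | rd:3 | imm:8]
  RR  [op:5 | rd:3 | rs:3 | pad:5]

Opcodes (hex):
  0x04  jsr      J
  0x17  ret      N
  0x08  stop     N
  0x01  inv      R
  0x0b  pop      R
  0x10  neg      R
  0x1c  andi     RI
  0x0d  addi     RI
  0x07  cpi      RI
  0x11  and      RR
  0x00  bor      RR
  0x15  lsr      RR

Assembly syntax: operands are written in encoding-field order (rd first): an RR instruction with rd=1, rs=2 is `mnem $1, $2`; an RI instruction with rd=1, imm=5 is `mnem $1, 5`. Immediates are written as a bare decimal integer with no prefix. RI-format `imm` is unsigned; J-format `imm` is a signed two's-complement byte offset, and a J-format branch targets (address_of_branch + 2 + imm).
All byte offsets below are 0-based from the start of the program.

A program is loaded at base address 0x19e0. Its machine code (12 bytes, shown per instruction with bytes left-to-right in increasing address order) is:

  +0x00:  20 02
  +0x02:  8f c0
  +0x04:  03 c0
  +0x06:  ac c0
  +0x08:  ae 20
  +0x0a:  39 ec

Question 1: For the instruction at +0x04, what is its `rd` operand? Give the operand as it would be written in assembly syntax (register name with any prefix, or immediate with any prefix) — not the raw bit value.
$3

off 0x04: read 03 c0 as big → 0x03c0
  opcode bits[15:11]=0x0: bor/RR
  [10:8] rd=3 = $3
  [7:5] rs=6 = $6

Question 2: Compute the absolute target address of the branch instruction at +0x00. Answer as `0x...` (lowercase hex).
0x19e4

@+00  big-endian(20 02) = 0x2002
  opcode bits[15:11]=0x4: jsr/J
  [10:0] imm=2 = 2
  target = base 0x19e0 + off 0x00 + 2 + imm 2 = 0x19e4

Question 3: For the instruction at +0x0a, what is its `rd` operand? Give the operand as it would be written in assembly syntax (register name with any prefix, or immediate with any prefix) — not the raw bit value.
$1

[0a] 39 ec → 0x39ec
  opcode bits[15:11]=0x7: cpi/RI
  [10:8] rd=1 = $1
  [7:0] imm=236 = 236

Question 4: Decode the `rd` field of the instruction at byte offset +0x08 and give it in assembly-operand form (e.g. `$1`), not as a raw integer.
$6

+0x08: ae 20 ⇒ word 0xae20 (big)
  opcode bits[15:11]=0x15: lsr/RR
  rd@[10:8]=0x6 ⇒ $6
  rs@[7:5]=0x1 ⇒ $1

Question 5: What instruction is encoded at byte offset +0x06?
+0x06: ac c0 ⇒ word 0xacc0 (big)
  opcode bits[15:11]=0x15: lsr/RR
  [10:8] rd=4 = $4
  [7:5] rs=6 = $6

lsr $4, $6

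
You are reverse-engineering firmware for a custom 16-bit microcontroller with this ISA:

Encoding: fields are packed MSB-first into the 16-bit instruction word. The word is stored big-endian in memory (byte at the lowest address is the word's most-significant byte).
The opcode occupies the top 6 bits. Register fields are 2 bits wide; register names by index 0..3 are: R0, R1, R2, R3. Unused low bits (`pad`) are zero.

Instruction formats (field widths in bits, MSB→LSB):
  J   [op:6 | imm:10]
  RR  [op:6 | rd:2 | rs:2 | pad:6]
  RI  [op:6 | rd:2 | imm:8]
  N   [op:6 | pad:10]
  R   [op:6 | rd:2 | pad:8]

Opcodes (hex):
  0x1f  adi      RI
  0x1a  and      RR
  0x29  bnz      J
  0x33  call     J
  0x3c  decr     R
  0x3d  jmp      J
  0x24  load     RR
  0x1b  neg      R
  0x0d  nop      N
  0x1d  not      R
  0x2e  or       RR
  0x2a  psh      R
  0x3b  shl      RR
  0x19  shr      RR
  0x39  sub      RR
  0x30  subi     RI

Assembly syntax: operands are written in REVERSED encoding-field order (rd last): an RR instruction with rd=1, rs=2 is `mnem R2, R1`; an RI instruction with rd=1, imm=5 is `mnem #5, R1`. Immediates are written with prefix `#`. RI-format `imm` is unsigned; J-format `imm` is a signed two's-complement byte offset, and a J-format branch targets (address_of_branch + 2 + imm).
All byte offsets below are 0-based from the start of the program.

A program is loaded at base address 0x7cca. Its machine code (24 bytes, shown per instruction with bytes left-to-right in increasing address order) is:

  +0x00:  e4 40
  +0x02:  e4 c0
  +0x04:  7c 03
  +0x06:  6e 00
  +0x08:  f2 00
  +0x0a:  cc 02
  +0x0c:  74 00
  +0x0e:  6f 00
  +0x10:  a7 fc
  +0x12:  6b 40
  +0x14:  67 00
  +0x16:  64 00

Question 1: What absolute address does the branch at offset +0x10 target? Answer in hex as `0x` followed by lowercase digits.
0x7cd8

+0x10: a7 fc ⇒ word 0xa7fc (big)
  op=0xa7fc>>10=0x29 ⇒ bnz (J)
  imm@[9:0]=0x3fc (s10→-4) ⇒ #-4
  target = base 0x7cca + off 0x10 + 2 + imm -4 = 0x7cd8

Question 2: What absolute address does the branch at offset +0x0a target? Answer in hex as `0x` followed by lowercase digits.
0x7cd8

[0a] cc 02 → 0xcc02
  op=0xcc02>>10=0x33 ⇒ call (J)
  imm: (w>>0)&0x3ff=0x2 → #2
  target = base 0x7cca + off 0x0a + 2 + imm 2 = 0x7cd8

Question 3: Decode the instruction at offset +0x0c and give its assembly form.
@+0c  big-endian(74 00) = 0x7400
  opcode bits[15:10]=0x1d: not/R
  [9:8] rd=0 = R0

not R0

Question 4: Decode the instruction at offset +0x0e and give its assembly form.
neg R3

off 0x0e: read 6f 00 as big → 0x6f00
  op=0x6f00>>10=0x1b ⇒ neg (R)
  rd@[9:8]=0x3 ⇒ R3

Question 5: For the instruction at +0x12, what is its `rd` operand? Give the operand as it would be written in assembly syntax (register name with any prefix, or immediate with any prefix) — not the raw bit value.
off 0x12: read 6b 40 as big → 0x6b40
  top 6b → 0x1a → and [RR]
  [9:8] rd=3 = R3
  [7:6] rs=1 = R1

R3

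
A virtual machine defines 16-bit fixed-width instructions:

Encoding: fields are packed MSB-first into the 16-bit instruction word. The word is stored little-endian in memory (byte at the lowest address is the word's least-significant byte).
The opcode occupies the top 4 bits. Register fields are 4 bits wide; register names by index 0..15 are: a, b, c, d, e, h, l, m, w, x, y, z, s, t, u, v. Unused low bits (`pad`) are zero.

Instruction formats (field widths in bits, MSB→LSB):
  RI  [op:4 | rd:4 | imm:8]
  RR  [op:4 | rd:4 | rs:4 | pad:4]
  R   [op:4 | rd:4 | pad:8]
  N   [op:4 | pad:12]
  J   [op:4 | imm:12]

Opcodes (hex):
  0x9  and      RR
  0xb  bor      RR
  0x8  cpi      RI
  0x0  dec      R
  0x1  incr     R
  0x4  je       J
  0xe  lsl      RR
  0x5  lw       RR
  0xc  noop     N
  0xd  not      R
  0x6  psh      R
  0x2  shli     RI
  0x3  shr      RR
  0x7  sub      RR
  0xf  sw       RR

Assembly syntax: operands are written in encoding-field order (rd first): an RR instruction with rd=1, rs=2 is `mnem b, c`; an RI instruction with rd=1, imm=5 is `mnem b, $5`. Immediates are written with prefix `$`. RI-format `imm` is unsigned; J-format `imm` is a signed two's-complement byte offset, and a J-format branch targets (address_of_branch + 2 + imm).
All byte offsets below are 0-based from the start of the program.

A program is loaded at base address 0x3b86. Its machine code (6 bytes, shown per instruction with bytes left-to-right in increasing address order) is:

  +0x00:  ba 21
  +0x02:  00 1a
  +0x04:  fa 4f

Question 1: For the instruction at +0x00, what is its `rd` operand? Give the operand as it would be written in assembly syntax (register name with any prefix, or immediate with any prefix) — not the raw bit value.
b

off 0x00: read ba 21 as little → 0x21ba
  top 4b → 0x2 → shli [RI]
  rd: (w>>8)&0xf=0x1 → b
  imm: (w>>0)&0xff=0xba → $186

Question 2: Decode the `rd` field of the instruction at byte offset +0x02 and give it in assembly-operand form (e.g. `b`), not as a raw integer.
off 0x02: read 00 1a as little → 0x1a00
  opcode bits[15:12]=0x1: incr/R
  [11:8] rd=10 = y

y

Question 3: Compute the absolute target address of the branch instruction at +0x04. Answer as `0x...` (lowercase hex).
0x3b86

off 0x04: read fa 4f as little → 0x4ffa
  top 4b → 0x4 → je [J]
  imm@[11:0]=0xffa (s12→-6) ⇒ $-6
  target = base 0x3b86 + off 0x04 + 2 + imm -6 = 0x3b86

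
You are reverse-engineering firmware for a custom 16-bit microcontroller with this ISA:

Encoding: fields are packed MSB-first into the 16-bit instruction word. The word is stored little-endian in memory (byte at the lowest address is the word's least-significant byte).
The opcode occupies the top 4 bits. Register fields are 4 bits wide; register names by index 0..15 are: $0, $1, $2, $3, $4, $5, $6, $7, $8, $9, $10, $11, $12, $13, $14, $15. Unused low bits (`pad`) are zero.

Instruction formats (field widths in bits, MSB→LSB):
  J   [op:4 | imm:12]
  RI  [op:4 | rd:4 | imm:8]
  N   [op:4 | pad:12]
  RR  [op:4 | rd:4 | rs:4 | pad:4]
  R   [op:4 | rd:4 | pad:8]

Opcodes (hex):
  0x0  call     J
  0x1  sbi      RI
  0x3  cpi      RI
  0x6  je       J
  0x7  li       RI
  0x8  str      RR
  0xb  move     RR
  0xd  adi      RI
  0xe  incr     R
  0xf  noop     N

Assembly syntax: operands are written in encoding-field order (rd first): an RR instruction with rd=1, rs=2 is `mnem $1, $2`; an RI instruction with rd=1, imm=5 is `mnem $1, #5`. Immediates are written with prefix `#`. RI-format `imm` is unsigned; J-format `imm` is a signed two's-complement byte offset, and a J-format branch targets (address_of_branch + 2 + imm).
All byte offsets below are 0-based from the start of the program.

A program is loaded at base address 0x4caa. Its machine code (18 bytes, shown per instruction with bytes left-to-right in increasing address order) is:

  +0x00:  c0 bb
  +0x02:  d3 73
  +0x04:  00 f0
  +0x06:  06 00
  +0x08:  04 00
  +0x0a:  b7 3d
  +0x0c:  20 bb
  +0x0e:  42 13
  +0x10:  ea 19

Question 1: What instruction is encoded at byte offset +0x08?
call #4

off 0x08: read 04 00 as little → 0x0004
  top 4b → 0x0 → call [J]
  [11:0] imm=4 = #4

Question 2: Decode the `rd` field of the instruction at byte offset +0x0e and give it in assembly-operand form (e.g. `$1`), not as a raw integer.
+0x0e: 42 13 ⇒ word 0x1342 (little)
  op=0x1342>>12=0x1 ⇒ sbi (RI)
  rd@[11:8]=0x3 ⇒ $3
  imm@[7:0]=0x42 ⇒ #66

$3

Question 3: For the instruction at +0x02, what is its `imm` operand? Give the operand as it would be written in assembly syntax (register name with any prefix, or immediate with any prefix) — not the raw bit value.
#211

[02] d3 73 → 0x73d3
  top 4b → 0x7 → li [RI]
  rd: (w>>8)&0xf=0x3 → $3
  imm: (w>>0)&0xff=0xd3 → #211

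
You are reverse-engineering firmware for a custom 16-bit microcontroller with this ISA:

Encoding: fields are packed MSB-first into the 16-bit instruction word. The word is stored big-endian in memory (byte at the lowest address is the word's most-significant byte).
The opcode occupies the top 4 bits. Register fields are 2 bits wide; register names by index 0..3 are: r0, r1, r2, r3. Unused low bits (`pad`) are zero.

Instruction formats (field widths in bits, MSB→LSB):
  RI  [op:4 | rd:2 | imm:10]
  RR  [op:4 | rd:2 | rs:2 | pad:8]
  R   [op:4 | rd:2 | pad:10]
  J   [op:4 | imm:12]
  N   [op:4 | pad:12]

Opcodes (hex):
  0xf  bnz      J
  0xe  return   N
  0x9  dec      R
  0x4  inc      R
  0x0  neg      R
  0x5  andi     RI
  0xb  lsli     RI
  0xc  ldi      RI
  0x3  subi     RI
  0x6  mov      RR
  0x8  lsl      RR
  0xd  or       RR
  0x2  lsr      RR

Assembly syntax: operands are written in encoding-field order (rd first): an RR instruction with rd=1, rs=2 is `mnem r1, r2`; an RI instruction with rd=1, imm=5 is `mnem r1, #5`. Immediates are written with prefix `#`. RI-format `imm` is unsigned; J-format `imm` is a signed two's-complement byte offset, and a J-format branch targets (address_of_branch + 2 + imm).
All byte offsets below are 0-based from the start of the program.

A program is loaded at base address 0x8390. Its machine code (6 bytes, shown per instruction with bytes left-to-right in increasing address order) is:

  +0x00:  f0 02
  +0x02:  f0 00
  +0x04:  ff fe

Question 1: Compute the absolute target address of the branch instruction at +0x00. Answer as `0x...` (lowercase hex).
@+00  big-endian(f0 02) = 0xf002
  op=0xf002>>12=0xf ⇒ bnz (J)
  [11:0] imm=2 = #2
  target = base 0x8390 + off 0x00 + 2 + imm 2 = 0x8394

0x8394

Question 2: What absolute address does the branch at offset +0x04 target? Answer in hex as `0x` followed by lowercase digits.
off 0x04: read ff fe as big → 0xfffe
  op=0xfffe>>12=0xf ⇒ bnz (J)
  imm: (w>>0)&0xfff=0xffe (s12→-2) → #-2
  target = base 0x8390 + off 0x04 + 2 + imm -2 = 0x8394

0x8394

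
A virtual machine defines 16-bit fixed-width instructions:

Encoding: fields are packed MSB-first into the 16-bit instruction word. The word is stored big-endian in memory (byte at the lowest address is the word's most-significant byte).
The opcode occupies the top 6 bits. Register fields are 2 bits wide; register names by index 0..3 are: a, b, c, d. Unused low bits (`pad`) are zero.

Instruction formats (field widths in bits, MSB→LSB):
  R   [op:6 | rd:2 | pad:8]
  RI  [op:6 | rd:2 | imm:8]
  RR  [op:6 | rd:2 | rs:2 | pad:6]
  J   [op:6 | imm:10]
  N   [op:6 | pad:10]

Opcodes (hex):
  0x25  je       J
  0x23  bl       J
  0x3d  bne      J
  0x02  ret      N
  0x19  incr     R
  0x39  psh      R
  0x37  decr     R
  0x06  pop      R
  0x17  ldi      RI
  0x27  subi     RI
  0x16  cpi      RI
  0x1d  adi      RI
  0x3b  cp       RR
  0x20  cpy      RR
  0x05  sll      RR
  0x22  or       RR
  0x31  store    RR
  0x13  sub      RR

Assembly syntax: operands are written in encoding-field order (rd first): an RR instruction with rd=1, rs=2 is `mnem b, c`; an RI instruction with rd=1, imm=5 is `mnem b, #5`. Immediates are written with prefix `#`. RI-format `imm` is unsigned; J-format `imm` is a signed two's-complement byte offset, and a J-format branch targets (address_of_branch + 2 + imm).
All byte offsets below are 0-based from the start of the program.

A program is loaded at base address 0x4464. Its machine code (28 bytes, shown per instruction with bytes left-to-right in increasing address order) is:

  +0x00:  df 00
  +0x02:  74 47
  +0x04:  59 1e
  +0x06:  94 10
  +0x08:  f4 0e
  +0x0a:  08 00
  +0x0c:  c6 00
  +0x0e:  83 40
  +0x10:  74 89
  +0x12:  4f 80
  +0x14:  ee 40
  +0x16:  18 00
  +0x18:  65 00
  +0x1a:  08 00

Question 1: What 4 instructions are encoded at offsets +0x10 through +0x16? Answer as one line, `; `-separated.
+0x10: 74 89 ⇒ word 0x7489 (big)
  opcode bits[15:10]=0x1d: adi/RI
  rd: (w>>8)&0x3=0x0 → a
  imm: (w>>0)&0xff=0x89 → #137
+0x12: 4f 80 ⇒ word 0x4f80 (big)
  opcode bits[15:10]=0x13: sub/RR
  rd: (w>>8)&0x3=0x3 → d
  rs: (w>>6)&0x3=0x2 → c
+0x14: ee 40 ⇒ word 0xee40 (big)
  opcode bits[15:10]=0x3b: cp/RR
  rd: (w>>8)&0x3=0x2 → c
  rs: (w>>6)&0x3=0x1 → b
+0x16: 18 00 ⇒ word 0x1800 (big)
  opcode bits[15:10]=0x6: pop/R
  rd: (w>>8)&0x3=0x0 → a

adi a, #137; sub d, c; cp c, b; pop a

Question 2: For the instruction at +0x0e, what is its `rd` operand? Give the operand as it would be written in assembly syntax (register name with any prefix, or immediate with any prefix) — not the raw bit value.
off 0x0e: read 83 40 as big → 0x8340
  op=0x8340>>10=0x20 ⇒ cpy (RR)
  rd@[9:8]=0x3 ⇒ d
  rs@[7:6]=0x1 ⇒ b

d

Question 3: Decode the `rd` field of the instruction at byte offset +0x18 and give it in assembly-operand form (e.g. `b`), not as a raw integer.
off 0x18: read 65 00 as big → 0x6500
  top 6b → 0x19 → incr [R]
  rd: (w>>8)&0x3=0x1 → b

b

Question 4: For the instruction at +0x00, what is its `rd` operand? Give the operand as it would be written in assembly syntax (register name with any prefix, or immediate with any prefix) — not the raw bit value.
[00] df 00 → 0xdf00
  opcode bits[15:10]=0x37: decr/R
  rd@[9:8]=0x3 ⇒ d

d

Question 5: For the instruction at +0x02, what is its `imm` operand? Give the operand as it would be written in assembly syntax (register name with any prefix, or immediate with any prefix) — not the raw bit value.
#71

+0x02: 74 47 ⇒ word 0x7447 (big)
  op=0x7447>>10=0x1d ⇒ adi (RI)
  rd: (w>>8)&0x3=0x0 → a
  imm: (w>>0)&0xff=0x47 → #71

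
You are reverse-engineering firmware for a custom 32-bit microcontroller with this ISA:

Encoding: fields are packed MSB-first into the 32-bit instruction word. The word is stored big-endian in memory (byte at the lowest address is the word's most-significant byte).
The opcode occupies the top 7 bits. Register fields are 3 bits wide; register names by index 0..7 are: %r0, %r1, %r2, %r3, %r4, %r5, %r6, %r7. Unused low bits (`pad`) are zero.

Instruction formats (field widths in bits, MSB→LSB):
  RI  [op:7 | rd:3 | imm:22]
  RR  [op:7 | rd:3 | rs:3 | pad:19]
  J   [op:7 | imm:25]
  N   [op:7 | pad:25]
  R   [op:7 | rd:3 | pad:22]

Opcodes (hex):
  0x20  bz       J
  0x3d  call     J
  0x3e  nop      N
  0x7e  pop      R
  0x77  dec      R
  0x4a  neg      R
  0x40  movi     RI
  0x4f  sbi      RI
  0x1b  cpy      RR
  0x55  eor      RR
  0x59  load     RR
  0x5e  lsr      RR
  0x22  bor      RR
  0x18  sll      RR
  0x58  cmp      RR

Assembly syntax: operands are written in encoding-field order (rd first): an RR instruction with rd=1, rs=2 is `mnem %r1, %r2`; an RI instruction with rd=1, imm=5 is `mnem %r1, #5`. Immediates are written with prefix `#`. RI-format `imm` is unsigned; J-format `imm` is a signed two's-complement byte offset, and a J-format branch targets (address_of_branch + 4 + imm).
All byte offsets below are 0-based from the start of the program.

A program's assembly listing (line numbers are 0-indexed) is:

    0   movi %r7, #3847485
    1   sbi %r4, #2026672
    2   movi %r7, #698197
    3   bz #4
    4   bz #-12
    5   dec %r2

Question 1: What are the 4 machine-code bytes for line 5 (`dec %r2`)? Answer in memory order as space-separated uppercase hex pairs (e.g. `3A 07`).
line 5 (dec): pack op=0x77:7|rd=2:3|pad=0:22 = 0xee800000; big→ ee 80 00 00

EE 80 00 00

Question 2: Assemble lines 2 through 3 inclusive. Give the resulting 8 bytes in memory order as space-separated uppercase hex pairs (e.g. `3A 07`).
line 2 (movi): pack op=0x40:7|rd=7:3|imm=698197:22 = 0x81caa755; big→ 81 ca a7 55
line 3 (bz): pack op=0x20:7|imm=4:25 = 0x40000004; big→ 40 00 00 04

81 CA A7 55 40 00 00 04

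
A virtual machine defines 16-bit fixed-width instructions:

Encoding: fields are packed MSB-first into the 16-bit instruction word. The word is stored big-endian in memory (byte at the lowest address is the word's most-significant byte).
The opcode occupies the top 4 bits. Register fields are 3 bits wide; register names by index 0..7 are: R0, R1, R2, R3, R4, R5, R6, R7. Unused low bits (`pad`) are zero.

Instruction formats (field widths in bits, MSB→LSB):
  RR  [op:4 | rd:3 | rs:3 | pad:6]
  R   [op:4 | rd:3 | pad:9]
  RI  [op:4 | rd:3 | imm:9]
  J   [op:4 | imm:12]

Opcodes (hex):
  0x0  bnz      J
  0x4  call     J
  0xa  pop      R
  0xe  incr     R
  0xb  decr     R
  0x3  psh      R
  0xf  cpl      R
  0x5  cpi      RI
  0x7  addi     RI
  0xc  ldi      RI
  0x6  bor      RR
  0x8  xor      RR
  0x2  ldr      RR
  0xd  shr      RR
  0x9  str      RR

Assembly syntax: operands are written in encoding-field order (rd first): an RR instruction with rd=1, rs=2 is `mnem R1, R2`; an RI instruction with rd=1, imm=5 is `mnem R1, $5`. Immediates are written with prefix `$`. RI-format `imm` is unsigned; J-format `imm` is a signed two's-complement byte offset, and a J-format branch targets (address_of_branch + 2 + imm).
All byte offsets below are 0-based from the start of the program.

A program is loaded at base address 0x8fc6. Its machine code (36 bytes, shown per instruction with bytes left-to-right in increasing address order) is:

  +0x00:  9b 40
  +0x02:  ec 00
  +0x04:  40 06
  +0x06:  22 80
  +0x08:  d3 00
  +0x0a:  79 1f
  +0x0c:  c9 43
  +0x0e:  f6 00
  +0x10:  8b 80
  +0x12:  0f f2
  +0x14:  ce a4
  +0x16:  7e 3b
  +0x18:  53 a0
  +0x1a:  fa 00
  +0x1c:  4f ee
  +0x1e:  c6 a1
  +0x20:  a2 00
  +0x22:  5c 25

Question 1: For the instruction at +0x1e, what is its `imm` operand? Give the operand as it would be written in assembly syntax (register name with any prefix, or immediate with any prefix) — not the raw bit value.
off 0x1e: read c6 a1 as big → 0xc6a1
  op=0xc6a1>>12=0xc ⇒ ldi (RI)
  rd@[11:9]=0x3 ⇒ R3
  imm@[8:0]=0xa1 ⇒ $161

$161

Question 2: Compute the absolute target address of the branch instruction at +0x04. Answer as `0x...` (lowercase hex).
+0x04: 40 06 ⇒ word 0x4006 (big)
  opcode bits[15:12]=0x4: call/J
  imm: (w>>0)&0xfff=0x6 → $6
  target = base 0x8fc6 + off 0x04 + 2 + imm 6 = 0x8fd2

0x8fd2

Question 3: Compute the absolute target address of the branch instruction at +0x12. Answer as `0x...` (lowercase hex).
0x8fcc

off 0x12: read 0f f2 as big → 0x0ff2
  op=0x0ff2>>12=0x0 ⇒ bnz (J)
  [11:0] imm=4082 (s12→-14) = $-14
  target = base 0x8fc6 + off 0x12 + 2 + imm -14 = 0x8fcc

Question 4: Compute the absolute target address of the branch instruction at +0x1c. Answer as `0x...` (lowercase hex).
+0x1c: 4f ee ⇒ word 0x4fee (big)
  op=0x4fee>>12=0x4 ⇒ call (J)
  imm@[11:0]=0xfee (s12→-18) ⇒ $-18
  target = base 0x8fc6 + off 0x1c + 2 + imm -18 = 0x8fd2

0x8fd2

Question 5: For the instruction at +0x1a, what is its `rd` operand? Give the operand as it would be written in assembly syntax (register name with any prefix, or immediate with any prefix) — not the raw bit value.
+0x1a: fa 00 ⇒ word 0xfa00 (big)
  op=0xfa00>>12=0xf ⇒ cpl (R)
  rd: (w>>9)&0x7=0x5 → R5

R5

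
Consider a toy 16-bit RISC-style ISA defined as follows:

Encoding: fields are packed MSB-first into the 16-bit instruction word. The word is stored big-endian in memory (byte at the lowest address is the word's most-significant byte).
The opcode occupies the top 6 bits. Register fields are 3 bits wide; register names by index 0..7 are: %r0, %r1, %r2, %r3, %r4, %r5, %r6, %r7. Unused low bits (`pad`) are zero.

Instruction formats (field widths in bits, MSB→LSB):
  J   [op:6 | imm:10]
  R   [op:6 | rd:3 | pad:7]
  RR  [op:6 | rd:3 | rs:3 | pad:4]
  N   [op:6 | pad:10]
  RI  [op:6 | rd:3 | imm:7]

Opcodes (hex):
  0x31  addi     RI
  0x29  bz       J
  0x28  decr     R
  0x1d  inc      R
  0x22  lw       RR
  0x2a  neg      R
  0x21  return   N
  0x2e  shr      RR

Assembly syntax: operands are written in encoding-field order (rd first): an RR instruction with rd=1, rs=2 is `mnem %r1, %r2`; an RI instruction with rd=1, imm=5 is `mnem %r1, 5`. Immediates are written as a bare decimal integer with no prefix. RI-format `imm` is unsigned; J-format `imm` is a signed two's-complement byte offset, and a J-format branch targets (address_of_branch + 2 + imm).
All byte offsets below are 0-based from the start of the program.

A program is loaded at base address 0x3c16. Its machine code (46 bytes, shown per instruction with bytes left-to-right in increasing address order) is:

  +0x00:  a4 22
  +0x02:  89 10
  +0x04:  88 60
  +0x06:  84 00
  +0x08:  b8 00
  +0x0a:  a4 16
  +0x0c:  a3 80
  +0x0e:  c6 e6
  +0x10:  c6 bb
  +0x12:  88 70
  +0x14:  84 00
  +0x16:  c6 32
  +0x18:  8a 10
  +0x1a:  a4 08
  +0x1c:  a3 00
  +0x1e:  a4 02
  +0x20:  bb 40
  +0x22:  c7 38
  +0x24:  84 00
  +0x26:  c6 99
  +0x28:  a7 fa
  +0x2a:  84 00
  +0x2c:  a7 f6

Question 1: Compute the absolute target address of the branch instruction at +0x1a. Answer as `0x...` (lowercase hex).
0x3c3a

off 0x1a: read a4 08 as big → 0xa408
  op=0xa408>>10=0x29 ⇒ bz (J)
  imm@[9:0]=0x8 ⇒ 8
  target = base 0x3c16 + off 0x1a + 2 + imm 8 = 0x3c3a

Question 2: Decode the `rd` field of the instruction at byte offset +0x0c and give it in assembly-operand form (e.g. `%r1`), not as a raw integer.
+0x0c: a3 80 ⇒ word 0xa380 (big)
  opcode bits[15:10]=0x28: decr/R
  rd: (w>>7)&0x7=0x7 → %r7

%r7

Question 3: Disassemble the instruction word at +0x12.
lw %r0, %r7

@+12  big-endian(88 70) = 0x8870
  op=0x8870>>10=0x22 ⇒ lw (RR)
  rd: (w>>7)&0x7=0x0 → %r0
  rs: (w>>4)&0x7=0x7 → %r7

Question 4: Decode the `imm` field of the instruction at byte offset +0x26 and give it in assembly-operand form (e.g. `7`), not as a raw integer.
off 0x26: read c6 99 as big → 0xc699
  op=0xc699>>10=0x31 ⇒ addi (RI)
  rd@[9:7]=0x5 ⇒ %r5
  imm@[6:0]=0x19 ⇒ 25

25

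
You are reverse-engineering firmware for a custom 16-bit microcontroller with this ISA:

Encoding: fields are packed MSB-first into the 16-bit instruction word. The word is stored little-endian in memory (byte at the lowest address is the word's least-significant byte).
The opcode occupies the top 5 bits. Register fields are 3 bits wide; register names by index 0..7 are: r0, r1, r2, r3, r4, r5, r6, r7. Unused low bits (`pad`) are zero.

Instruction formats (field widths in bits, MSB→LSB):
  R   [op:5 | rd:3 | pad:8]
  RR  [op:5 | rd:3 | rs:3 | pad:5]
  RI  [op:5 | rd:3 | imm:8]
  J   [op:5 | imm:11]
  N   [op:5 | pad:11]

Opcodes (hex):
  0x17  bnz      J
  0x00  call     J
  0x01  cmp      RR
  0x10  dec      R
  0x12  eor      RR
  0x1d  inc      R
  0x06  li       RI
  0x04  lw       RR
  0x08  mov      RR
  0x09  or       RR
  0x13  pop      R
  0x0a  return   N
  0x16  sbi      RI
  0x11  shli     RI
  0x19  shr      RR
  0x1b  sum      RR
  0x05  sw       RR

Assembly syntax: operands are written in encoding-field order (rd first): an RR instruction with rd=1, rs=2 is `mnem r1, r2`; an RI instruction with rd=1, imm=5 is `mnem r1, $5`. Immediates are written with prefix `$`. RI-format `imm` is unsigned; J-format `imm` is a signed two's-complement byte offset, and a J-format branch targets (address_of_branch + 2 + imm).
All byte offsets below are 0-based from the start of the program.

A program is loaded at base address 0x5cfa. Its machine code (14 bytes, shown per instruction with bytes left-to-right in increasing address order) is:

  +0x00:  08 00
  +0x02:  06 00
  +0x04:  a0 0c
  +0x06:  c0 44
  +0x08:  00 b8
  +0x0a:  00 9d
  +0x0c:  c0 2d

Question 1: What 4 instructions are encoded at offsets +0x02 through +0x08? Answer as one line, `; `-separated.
+0x02: 06 00 ⇒ word 0x0006 (little)
  op=0x0006>>11=0x0 ⇒ call (J)
  imm: (w>>0)&0x7ff=0x6 → $6
+0x04: a0 0c ⇒ word 0x0ca0 (little)
  op=0x0ca0>>11=0x1 ⇒ cmp (RR)
  rd: (w>>8)&0x7=0x4 → r4
  rs: (w>>5)&0x7=0x5 → r5
+0x06: c0 44 ⇒ word 0x44c0 (little)
  op=0x44c0>>11=0x8 ⇒ mov (RR)
  rd: (w>>8)&0x7=0x4 → r4
  rs: (w>>5)&0x7=0x6 → r6
+0x08: 00 b8 ⇒ word 0xb800 (little)
  op=0xb800>>11=0x17 ⇒ bnz (J)
  imm: (w>>0)&0x7ff=0x0 → $0

call $6; cmp r4, r5; mov r4, r6; bnz $0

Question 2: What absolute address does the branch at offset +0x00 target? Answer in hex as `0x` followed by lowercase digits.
0x5d04

[00] 08 00 → 0x0008
  opcode bits[15:11]=0x0: call/J
  imm@[10:0]=0x8 ⇒ $8
  target = base 0x5cfa + off 0x00 + 2 + imm 8 = 0x5d04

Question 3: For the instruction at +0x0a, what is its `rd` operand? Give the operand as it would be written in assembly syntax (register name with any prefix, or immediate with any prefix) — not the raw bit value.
r5

@+0a  little-endian(00 9d) = 0x9d00
  top 5b → 0x13 → pop [R]
  rd@[10:8]=0x5 ⇒ r5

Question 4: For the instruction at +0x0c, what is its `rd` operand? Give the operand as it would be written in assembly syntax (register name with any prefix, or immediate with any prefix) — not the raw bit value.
r5

@+0c  little-endian(c0 2d) = 0x2dc0
  op=0x2dc0>>11=0x5 ⇒ sw (RR)
  [10:8] rd=5 = r5
  [7:5] rs=6 = r6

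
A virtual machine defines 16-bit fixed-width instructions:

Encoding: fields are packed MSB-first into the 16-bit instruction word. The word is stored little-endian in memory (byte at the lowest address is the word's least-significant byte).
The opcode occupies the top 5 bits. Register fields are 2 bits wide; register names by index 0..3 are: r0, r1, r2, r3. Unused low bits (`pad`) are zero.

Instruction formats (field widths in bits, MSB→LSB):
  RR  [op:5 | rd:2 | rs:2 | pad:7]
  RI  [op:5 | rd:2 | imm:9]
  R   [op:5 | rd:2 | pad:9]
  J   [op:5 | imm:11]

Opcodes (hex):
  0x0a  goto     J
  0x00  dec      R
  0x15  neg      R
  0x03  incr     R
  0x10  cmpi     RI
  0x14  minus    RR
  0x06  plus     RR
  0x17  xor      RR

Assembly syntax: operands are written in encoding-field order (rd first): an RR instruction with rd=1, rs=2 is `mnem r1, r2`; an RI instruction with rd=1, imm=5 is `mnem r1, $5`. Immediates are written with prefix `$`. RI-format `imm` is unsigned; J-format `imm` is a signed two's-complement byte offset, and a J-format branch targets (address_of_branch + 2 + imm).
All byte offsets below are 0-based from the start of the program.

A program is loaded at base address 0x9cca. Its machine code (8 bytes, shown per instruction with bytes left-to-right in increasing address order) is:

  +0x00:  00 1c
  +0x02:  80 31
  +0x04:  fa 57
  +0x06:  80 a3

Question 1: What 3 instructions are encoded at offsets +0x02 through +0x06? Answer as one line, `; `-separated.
off 0x02: read 80 31 as little → 0x3180
  op=0x3180>>11=0x6 ⇒ plus (RR)
  rd@[10:9]=0x0 ⇒ r0
  rs@[8:7]=0x3 ⇒ r3
off 0x04: read fa 57 as little → 0x57fa
  op=0x57fa>>11=0xa ⇒ goto (J)
  imm@[10:0]=0x7fa (s11→-6) ⇒ $-6
off 0x06: read 80 a3 as little → 0xa380
  op=0xa380>>11=0x14 ⇒ minus (RR)
  rd@[10:9]=0x1 ⇒ r1
  rs@[8:7]=0x3 ⇒ r3

plus r0, r3; goto $-6; minus r1, r3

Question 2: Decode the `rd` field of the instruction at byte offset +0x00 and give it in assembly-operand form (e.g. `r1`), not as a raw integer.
r2

@+00  little-endian(00 1c) = 0x1c00
  opcode bits[15:11]=0x3: incr/R
  rd@[10:9]=0x2 ⇒ r2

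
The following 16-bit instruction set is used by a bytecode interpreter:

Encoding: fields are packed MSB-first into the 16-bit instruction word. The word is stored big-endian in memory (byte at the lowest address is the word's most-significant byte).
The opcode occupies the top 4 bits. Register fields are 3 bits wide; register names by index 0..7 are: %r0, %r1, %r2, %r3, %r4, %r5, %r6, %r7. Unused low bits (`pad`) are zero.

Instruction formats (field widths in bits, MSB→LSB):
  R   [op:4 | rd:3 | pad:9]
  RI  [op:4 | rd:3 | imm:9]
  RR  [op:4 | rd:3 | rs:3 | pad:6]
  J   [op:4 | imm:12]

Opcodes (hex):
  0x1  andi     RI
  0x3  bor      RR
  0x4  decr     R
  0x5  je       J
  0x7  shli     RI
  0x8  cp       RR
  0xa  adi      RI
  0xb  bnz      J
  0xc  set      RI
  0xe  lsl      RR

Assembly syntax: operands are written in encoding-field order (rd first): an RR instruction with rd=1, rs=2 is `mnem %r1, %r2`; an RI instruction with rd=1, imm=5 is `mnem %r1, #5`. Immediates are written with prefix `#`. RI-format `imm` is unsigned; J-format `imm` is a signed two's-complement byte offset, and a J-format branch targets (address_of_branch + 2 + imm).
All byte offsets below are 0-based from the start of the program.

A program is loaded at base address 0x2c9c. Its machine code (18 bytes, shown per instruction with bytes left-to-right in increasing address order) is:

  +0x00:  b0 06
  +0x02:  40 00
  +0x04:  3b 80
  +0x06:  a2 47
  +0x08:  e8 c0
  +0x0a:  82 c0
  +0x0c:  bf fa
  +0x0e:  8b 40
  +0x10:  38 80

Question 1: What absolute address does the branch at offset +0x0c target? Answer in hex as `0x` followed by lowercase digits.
0x2ca4

off 0x0c: read bf fa as big → 0xbffa
  op=0xbffa>>12=0xb ⇒ bnz (J)
  imm@[11:0]=0xffa (s12→-6) ⇒ #-6
  target = base 0x2c9c + off 0x0c + 2 + imm -6 = 0x2ca4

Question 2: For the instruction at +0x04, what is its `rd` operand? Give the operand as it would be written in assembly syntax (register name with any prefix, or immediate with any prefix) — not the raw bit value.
%r5

@+04  big-endian(3b 80) = 0x3b80
  top 4b → 0x3 → bor [RR]
  [11:9] rd=5 = %r5
  [8:6] rs=6 = %r6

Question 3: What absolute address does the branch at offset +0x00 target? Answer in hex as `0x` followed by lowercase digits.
+0x00: b0 06 ⇒ word 0xb006 (big)
  op=0xb006>>12=0xb ⇒ bnz (J)
  imm: (w>>0)&0xfff=0x6 → #6
  target = base 0x2c9c + off 0x00 + 2 + imm 6 = 0x2ca4

0x2ca4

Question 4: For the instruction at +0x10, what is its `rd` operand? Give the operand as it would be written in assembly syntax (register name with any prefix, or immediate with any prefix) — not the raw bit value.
@+10  big-endian(38 80) = 0x3880
  opcode bits[15:12]=0x3: bor/RR
  rd@[11:9]=0x4 ⇒ %r4
  rs@[8:6]=0x2 ⇒ %r2

%r4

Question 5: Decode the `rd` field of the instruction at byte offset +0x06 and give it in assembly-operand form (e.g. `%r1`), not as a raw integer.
@+06  big-endian(a2 47) = 0xa247
  top 4b → 0xa → adi [RI]
  rd@[11:9]=0x1 ⇒ %r1
  imm@[8:0]=0x47 ⇒ #71

%r1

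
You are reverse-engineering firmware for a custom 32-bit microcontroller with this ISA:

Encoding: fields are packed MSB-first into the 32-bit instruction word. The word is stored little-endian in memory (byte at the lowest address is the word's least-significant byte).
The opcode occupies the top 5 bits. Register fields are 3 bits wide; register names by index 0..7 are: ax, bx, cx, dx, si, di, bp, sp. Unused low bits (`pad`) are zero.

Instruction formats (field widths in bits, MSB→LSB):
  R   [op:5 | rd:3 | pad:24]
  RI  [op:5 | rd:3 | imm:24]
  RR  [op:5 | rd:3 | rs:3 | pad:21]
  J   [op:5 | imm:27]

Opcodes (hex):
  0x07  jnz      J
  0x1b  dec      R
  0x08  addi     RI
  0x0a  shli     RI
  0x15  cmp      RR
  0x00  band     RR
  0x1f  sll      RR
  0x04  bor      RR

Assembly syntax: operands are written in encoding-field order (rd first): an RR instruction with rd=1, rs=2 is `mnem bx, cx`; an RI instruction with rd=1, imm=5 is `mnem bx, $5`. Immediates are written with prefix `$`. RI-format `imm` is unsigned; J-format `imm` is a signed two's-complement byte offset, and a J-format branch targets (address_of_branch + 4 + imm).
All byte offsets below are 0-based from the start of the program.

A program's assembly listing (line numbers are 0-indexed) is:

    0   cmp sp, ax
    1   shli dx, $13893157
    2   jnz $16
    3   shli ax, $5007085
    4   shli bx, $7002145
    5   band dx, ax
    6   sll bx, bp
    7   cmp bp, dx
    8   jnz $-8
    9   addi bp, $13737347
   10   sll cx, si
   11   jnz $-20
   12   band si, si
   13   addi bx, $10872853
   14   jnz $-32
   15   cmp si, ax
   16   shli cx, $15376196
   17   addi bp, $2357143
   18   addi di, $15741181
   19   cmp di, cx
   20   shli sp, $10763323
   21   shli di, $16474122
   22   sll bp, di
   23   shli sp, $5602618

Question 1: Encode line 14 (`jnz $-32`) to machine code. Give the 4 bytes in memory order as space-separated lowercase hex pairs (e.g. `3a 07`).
e0 ff ff 3f

line 14 (jnz): pack op=0x7:5|imm=-32:27 = 0x3fffffe0; little→ e0 ff ff 3f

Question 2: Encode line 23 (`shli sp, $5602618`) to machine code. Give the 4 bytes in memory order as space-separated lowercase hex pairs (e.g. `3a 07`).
L23: shli op=0xa:5|rd=7:3|imm=5602618:24 ⇒ 0x57557d3a ⇒ little 3a 7d 55 57

3a 7d 55 57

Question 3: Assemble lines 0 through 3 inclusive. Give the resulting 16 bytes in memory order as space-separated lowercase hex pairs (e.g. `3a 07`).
00 00 00 af 25 fe d3 53 10 00 00 38 ed 66 4c 50

L0: cmp op=0x15:5|rd=7:3|rs=0:3|pad=0:21 ⇒ 0xaf000000 ⇒ little 00 00 00 af
L1: shli op=0xa:5|rd=3:3|imm=13893157:24 ⇒ 0x53d3fe25 ⇒ little 25 fe d3 53
L2: jnz op=0x7:5|imm=16:27 ⇒ 0x38000010 ⇒ little 10 00 00 38
L3: shli op=0xa:5|rd=0:3|imm=5007085:24 ⇒ 0x504c66ed ⇒ little ed 66 4c 50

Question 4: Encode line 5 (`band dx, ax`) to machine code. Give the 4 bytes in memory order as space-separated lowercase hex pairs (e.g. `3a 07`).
00 00 00 03

5. band fields op=0x0:5|rd=3:3|rs=0:3|pad=0:21 → word 03000000h → 00 00 00 03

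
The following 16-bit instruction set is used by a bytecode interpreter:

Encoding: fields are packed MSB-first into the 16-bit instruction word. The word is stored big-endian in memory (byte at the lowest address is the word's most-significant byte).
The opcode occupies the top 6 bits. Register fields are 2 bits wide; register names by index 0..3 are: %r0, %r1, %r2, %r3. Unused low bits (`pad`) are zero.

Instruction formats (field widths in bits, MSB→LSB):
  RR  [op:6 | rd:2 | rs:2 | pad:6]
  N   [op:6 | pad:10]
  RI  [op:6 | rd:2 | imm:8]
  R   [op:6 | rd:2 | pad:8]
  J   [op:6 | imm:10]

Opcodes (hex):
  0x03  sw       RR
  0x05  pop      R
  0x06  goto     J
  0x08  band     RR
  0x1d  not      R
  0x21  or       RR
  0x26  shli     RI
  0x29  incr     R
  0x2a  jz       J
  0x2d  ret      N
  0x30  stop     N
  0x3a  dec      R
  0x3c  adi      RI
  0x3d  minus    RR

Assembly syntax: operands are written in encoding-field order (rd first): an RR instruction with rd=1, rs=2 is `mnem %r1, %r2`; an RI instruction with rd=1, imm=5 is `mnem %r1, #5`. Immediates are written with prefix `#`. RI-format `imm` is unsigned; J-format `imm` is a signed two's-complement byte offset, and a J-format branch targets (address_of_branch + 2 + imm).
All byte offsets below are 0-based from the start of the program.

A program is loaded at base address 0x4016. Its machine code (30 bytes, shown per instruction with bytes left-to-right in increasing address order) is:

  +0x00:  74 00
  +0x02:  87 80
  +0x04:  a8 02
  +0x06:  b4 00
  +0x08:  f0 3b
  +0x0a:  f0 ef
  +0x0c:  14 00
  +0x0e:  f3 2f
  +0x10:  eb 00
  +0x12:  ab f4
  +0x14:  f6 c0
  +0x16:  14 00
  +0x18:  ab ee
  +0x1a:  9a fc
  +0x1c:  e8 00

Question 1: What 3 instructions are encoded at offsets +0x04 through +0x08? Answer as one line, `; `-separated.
@+04  big-endian(a8 02) = 0xa802
  opcode bits[15:10]=0x2a: jz/J
  [9:0] imm=2 = #2
@+06  big-endian(b4 00) = 0xb400
  opcode bits[15:10]=0x2d: ret/N
@+08  big-endian(f0 3b) = 0xf03b
  opcode bits[15:10]=0x3c: adi/RI
  [9:8] rd=0 = %r0
  [7:0] imm=59 = #59

jz #2; ret; adi %r0, #59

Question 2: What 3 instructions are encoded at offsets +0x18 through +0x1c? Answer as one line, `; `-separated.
@+18  big-endian(ab ee) = 0xabee
  opcode bits[15:10]=0x2a: jz/J
  imm@[9:0]=0x3ee (s10→-18) ⇒ #-18
@+1a  big-endian(9a fc) = 0x9afc
  opcode bits[15:10]=0x26: shli/RI
  rd@[9:8]=0x2 ⇒ %r2
  imm@[7:0]=0xfc ⇒ #252
@+1c  big-endian(e8 00) = 0xe800
  opcode bits[15:10]=0x3a: dec/R
  rd@[9:8]=0x0 ⇒ %r0

jz #-18; shli %r2, #252; dec %r0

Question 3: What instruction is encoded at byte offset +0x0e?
[0e] f3 2f → 0xf32f
  op=0xf32f>>10=0x3c ⇒ adi (RI)
  [9:8] rd=3 = %r3
  [7:0] imm=47 = #47

adi %r3, #47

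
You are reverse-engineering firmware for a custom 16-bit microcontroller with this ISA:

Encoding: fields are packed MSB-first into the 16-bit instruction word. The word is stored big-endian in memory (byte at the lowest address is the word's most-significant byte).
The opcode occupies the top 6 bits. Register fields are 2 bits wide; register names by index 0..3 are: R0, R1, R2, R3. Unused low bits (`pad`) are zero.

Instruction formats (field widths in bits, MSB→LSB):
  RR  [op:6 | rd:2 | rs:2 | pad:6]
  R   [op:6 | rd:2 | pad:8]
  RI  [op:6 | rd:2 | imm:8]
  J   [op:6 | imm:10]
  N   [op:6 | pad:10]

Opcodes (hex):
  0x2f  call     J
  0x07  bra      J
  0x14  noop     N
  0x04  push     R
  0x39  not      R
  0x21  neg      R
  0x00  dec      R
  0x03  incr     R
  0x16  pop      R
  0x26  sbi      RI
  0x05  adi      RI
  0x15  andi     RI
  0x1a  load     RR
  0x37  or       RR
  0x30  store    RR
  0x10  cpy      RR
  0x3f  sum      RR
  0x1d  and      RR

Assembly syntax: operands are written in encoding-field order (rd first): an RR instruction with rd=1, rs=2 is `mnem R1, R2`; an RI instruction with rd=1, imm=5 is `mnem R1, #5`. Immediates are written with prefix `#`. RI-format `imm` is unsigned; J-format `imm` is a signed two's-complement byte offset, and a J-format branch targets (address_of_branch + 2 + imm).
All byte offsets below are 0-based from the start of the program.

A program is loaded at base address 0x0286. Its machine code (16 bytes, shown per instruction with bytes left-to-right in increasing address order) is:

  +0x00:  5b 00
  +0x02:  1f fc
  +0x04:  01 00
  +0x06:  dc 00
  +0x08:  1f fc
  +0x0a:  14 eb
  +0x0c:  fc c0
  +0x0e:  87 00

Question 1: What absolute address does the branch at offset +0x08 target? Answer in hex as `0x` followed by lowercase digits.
@+08  big-endian(1f fc) = 0x1ffc
  top 6b → 0x7 → bra [J]
  imm: (w>>0)&0x3ff=0x3fc (s10→-4) → #-4
  target = base 0x0286 + off 0x08 + 2 + imm -4 = 0x028c

0x028c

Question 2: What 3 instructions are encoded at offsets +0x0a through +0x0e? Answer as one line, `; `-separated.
+0x0a: 14 eb ⇒ word 0x14eb (big)
  top 6b → 0x5 → adi [RI]
  [9:8] rd=0 = R0
  [7:0] imm=235 = #235
+0x0c: fc c0 ⇒ word 0xfcc0 (big)
  top 6b → 0x3f → sum [RR]
  [9:8] rd=0 = R0
  [7:6] rs=3 = R3
+0x0e: 87 00 ⇒ word 0x8700 (big)
  top 6b → 0x21 → neg [R]
  [9:8] rd=3 = R3

adi R0, #235; sum R0, R3; neg R3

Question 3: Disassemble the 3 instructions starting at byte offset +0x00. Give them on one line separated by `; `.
off 0x00: read 5b 00 as big → 0x5b00
  top 6b → 0x16 → pop [R]
  rd: (w>>8)&0x3=0x3 → R3
off 0x02: read 1f fc as big → 0x1ffc
  top 6b → 0x7 → bra [J]
  imm: (w>>0)&0x3ff=0x3fc (s10→-4) → #-4
off 0x04: read 01 00 as big → 0x0100
  top 6b → 0x0 → dec [R]
  rd: (w>>8)&0x3=0x1 → R1

pop R3; bra #-4; dec R1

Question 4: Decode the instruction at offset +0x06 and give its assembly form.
or R0, R0

[06] dc 00 → 0xdc00
  opcode bits[15:10]=0x37: or/RR
  rd@[9:8]=0x0 ⇒ R0
  rs@[7:6]=0x0 ⇒ R0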